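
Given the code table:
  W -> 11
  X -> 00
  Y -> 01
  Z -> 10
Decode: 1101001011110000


Decoding:
11 -> W
01 -> Y
00 -> X
10 -> Z
11 -> W
11 -> W
00 -> X
00 -> X


Result: WYXZWWXX


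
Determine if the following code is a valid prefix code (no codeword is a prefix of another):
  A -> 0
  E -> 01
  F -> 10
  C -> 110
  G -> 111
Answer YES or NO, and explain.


Checking each pair (does one codeword prefix another?):
  A='0' vs E='01': prefix -- VIOLATION

NO -- this is NOT a valid prefix code. A (0) is a prefix of E (01).


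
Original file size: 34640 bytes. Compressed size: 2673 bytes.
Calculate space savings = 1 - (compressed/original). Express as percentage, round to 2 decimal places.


ratio = compressed/original = 2673/34640 = 0.077165
savings = 1 - ratio = 1 - 0.077165 = 0.922835
as a percentage: 0.922835 * 100 = 92.28%

Space savings = 1 - 2673/34640 = 92.28%


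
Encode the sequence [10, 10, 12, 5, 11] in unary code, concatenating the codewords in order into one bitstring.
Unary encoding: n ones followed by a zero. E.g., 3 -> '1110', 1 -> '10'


Encode each number as n ones followed by a terminating 0:
  10 -> 11111111110 (11 bits)
  10 -> 11111111110 (11 bits)
  12 -> 1111111111110 (13 bits)
  5 -> 111110 (6 bits)
  11 -> 111111111110 (12 bits)
Total length = 11 + 11 + 13 + 6 + 12 = 53 bits.

Unary([10, 10, 12, 5, 11]) = 11111111110111111111101111111111110111110111111111110 (53 bits)


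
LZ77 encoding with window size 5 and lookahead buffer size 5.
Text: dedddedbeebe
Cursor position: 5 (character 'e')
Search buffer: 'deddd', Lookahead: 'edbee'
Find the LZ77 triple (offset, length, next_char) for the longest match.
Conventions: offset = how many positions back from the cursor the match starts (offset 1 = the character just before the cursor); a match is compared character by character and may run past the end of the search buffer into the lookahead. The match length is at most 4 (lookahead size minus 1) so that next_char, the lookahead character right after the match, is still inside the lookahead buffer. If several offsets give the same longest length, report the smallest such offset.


Try each offset into the search buffer:
  offset=1 (pos 4, char 'd'): match length 0
  offset=2 (pos 3, char 'd'): match length 0
  offset=3 (pos 2, char 'd'): match length 0
  offset=4 (pos 1, char 'e'): match length 2
  offset=5 (pos 0, char 'd'): match length 0
Longest match has length 2 at offset 4.
next_char = character at position 5 + 2 = 7 -> 'b'

Best match: offset=4, length=2 (matching 'ed' starting at position 1)
LZ77 triple: (4, 2, 'b')


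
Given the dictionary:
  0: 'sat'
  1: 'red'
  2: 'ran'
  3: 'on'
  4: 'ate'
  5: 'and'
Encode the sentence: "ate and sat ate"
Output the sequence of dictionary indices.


Look up each word in the dictionary:
  'ate' -> 4
  'and' -> 5
  'sat' -> 0
  'ate' -> 4

Encoded: [4, 5, 0, 4]


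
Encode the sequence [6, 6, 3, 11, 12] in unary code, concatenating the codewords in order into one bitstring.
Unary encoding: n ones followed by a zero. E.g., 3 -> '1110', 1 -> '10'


Encode each number as n ones followed by a terminating 0:
  6 -> 1111110 (7 bits)
  6 -> 1111110 (7 bits)
  3 -> 1110 (4 bits)
  11 -> 111111111110 (12 bits)
  12 -> 1111111111110 (13 bits)
Total length = 7 + 7 + 4 + 12 + 13 = 43 bits.

Unary([6, 6, 3, 11, 12]) = 1111110111111011101111111111101111111111110 (43 bits)


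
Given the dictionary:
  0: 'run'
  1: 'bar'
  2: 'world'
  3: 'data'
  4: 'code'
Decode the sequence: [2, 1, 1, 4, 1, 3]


Look up each index in the dictionary:
  2 -> 'world'
  1 -> 'bar'
  1 -> 'bar'
  4 -> 'code'
  1 -> 'bar'
  3 -> 'data'

Decoded: "world bar bar code bar data"


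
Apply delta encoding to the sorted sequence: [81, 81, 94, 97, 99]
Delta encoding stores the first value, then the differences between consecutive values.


First value: 81
Deltas:
  81 - 81 = 0
  94 - 81 = 13
  97 - 94 = 3
  99 - 97 = 2


Delta encoded: [81, 0, 13, 3, 2]


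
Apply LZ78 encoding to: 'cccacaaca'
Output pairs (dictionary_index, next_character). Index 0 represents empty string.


LZ78 encoding steps:
Dictionary: {0: ''}
Step 1: w='' (idx 0), next='c' -> output (0, 'c'), add 'c' as idx 1
Step 2: w='c' (idx 1), next='c' -> output (1, 'c'), add 'cc' as idx 2
Step 3: w='' (idx 0), next='a' -> output (0, 'a'), add 'a' as idx 3
Step 4: w='c' (idx 1), next='a' -> output (1, 'a'), add 'ca' as idx 4
Step 5: w='a' (idx 3), next='c' -> output (3, 'c'), add 'ac' as idx 5
Step 6: w='a' (idx 3), end of input -> output (3, '')


Encoded: [(0, 'c'), (1, 'c'), (0, 'a'), (1, 'a'), (3, 'c'), (3, '')]


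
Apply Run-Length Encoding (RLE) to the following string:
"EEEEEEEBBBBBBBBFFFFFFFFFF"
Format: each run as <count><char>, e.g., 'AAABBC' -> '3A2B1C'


Scanning runs left to right:
  i=0: run of 'E' x 7 -> '7E'
  i=7: run of 'B' x 8 -> '8B'
  i=15: run of 'F' x 10 -> '10F'

RLE = 7E8B10F


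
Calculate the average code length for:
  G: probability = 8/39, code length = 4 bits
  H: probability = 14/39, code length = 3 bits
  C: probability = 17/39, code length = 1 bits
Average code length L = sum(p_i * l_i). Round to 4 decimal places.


Weighted contributions p_i * l_i:
  G: (8/39) * 4 = 32/39
  H: (14/39) * 3 = 42/39
  C: (17/39) * 1 = 17/39
Sum = (32 + 42 + 17)/39 = 91/39

L = 91/39 = 2.3333 bits/symbol


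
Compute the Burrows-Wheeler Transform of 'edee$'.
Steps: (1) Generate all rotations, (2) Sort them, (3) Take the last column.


Rotations (sorted):
  0: $edee -> last char: e
  1: dee$e -> last char: e
  2: e$ede -> last char: e
  3: edee$ -> last char: $
  4: ee$ed -> last char: d


BWT = eee$d


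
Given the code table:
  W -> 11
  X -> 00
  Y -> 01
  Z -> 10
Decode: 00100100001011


Decoding:
00 -> X
10 -> Z
01 -> Y
00 -> X
00 -> X
10 -> Z
11 -> W


Result: XZYXXZW


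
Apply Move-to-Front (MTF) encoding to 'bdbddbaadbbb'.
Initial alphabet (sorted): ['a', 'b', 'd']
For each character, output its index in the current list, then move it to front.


MTF encoding:
'b': index 1 in ['a', 'b', 'd'] -> ['b', 'a', 'd']
'd': index 2 in ['b', 'a', 'd'] -> ['d', 'b', 'a']
'b': index 1 in ['d', 'b', 'a'] -> ['b', 'd', 'a']
'd': index 1 in ['b', 'd', 'a'] -> ['d', 'b', 'a']
'd': index 0 in ['d', 'b', 'a'] -> ['d', 'b', 'a']
'b': index 1 in ['d', 'b', 'a'] -> ['b', 'd', 'a']
'a': index 2 in ['b', 'd', 'a'] -> ['a', 'b', 'd']
'a': index 0 in ['a', 'b', 'd'] -> ['a', 'b', 'd']
'd': index 2 in ['a', 'b', 'd'] -> ['d', 'a', 'b']
'b': index 2 in ['d', 'a', 'b'] -> ['b', 'd', 'a']
'b': index 0 in ['b', 'd', 'a'] -> ['b', 'd', 'a']
'b': index 0 in ['b', 'd', 'a'] -> ['b', 'd', 'a']


Output: [1, 2, 1, 1, 0, 1, 2, 0, 2, 2, 0, 0]


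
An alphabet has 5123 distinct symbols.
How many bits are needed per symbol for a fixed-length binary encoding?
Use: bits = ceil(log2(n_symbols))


log2(5123) = 12.3228
Bracket: 2^12 = 4096 < 5123 <= 2^13 = 8192
So ceil(log2(5123)) = 13

bits = ceil(log2(5123)) = ceil(12.3228) = 13 bits


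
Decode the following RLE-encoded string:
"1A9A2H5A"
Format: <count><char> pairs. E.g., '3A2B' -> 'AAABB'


Expanding each <count><char> pair:
  1A -> 'A'
  9A -> 'AAAAAAAAA'
  2H -> 'HH'
  5A -> 'AAAAA'

Decoded = AAAAAAAAAAHHAAAAA


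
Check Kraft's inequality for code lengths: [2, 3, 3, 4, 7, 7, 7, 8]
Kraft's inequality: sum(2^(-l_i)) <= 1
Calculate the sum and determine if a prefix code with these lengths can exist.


Sum = 2^(-2) + 2^(-3) + 2^(-3) + 2^(-4) + 2^(-7) + 2^(-7) + 2^(-7) + 2^(-8)
    = 0.25 + 0.125 + 0.125 + 0.0625 + 0.0078125 + 0.0078125 + 0.0078125 + 0.00390625
    = 151/256 = 0.58984375
Since 0.58984375 <= 1, Kraft's inequality IS satisfied.
A prefix code with these lengths CAN exist.

Kraft sum = 0.58984375. Satisfied.


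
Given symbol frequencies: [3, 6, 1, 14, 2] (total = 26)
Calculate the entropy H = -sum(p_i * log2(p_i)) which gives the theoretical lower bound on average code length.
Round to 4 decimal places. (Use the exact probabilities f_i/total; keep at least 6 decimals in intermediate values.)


Per-symbol terms -p_i * log2(p_i) with p_i = f_i/26:
  p = 3/26 = 0.115385: log2(p) = -3.115477, -p*log2(p) = 0.359478
  p = 6/26 = 0.230769: log2(p) = -2.115477, -p*log2(p) = 0.488187
  p = 1/26 = 0.038462: log2(p) = -4.700440, -p*log2(p) = 0.180786
  p = 14/26 = 0.538462: log2(p) = -0.893085, -p*log2(p) = 0.480892
  p = 2/26 = 0.076923: log2(p) = -3.700440, -p*log2(p) = 0.284649
H = 0.359478 + 0.488187 + 0.180786 + 0.480892 + 0.284649 = 1.793992

H = 1.794 bits/symbol


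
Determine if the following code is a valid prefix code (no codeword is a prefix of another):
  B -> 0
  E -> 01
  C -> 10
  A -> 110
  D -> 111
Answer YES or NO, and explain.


Checking each pair (does one codeword prefix another?):
  B='0' vs E='01': prefix -- VIOLATION

NO -- this is NOT a valid prefix code. B (0) is a prefix of E (01).


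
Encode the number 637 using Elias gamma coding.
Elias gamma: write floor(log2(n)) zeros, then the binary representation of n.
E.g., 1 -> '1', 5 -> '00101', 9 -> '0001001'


num_bits = floor(log2(637)) + 1 = 10
leading_zeros = num_bits - 1 = 9
binary(637) = 1001111101

Elias gamma(637) = '000000000' + '1001111101' = 0000000001001111101 (19 bits)


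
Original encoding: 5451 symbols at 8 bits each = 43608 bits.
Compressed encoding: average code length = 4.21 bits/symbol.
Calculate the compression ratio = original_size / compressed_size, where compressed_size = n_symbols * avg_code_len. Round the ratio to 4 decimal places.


original_size = n_symbols * orig_bits = 5451 * 8 = 43608 bits
compressed_size = n_symbols * avg_code_len = 5451 * 4.21 = 22948.71 bits
ratio = original_size / compressed_size = 43608 / 22948.71 = 1.9002

Compression ratio = 1.9002


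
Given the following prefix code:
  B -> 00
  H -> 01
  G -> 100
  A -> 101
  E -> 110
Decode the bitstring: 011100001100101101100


Decoding step by step:
Bits 01 -> H
Bits 110 -> E
Bits 00 -> B
Bits 01 -> H
Bits 100 -> G
Bits 101 -> A
Bits 101 -> A
Bits 100 -> G


Decoded message: HEBHGAAG


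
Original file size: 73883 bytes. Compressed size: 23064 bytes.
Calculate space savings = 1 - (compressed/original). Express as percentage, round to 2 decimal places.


ratio = compressed/original = 23064/73883 = 0.312169
savings = 1 - ratio = 1 - 0.312169 = 0.687831
as a percentage: 0.687831 * 100 = 68.78%

Space savings = 1 - 23064/73883 = 68.78%


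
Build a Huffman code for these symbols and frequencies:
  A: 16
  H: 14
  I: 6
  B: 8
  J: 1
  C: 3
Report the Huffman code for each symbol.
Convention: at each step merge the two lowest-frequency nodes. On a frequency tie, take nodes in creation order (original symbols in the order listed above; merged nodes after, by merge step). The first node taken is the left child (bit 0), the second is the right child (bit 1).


Huffman tree construction:
Step 1: Merge J(1) + C(3) = 4
Step 2: Merge (J+C)(4) + I(6) = 10
Step 3: Merge B(8) + ((J+C)+I)(10) = 18
Step 4: Merge H(14) + A(16) = 30
Step 5: Merge (B+((J+C)+I))(18) + (H+A)(30) = 48
Read each symbol's code off the tree from the root (left child = 0, right child = 1).

Codes:
  A: 11 (length 2)
  H: 10 (length 2)
  I: 011 (length 3)
  B: 00 (length 2)
  J: 0100 (length 4)
  C: 0101 (length 4)
Average code length: 110/48 = 2.2917 bits/symbol


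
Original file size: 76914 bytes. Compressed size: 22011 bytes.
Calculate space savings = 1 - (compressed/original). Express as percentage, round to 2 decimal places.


ratio = compressed/original = 22011/76914 = 0.286177
savings = 1 - ratio = 1 - 0.286177 = 0.713823
as a percentage: 0.713823 * 100 = 71.38%

Space savings = 1 - 22011/76914 = 71.38%


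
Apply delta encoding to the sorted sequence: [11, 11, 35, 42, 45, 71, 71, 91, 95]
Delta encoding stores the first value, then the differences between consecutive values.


First value: 11
Deltas:
  11 - 11 = 0
  35 - 11 = 24
  42 - 35 = 7
  45 - 42 = 3
  71 - 45 = 26
  71 - 71 = 0
  91 - 71 = 20
  95 - 91 = 4


Delta encoded: [11, 0, 24, 7, 3, 26, 0, 20, 4]


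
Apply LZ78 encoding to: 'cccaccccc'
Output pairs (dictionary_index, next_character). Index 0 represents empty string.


LZ78 encoding steps:
Dictionary: {0: ''}
Step 1: w='' (idx 0), next='c' -> output (0, 'c'), add 'c' as idx 1
Step 2: w='c' (idx 1), next='c' -> output (1, 'c'), add 'cc' as idx 2
Step 3: w='' (idx 0), next='a' -> output (0, 'a'), add 'a' as idx 3
Step 4: w='cc' (idx 2), next='c' -> output (2, 'c'), add 'ccc' as idx 4
Step 5: w='cc' (idx 2), end of input -> output (2, '')


Encoded: [(0, 'c'), (1, 'c'), (0, 'a'), (2, 'c'), (2, '')]


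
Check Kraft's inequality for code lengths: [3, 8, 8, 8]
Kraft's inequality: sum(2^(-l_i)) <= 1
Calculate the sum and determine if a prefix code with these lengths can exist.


Sum = 2^(-3) + 2^(-8) + 2^(-8) + 2^(-8)
    = 0.125 + 0.00390625 + 0.00390625 + 0.00390625
    = 35/256 = 0.13671875
Since 0.13671875 <= 1, Kraft's inequality IS satisfied.
A prefix code with these lengths CAN exist.

Kraft sum = 0.13671875. Satisfied.


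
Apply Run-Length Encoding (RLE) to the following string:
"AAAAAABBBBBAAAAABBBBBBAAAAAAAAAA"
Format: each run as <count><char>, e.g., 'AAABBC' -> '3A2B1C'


Scanning runs left to right:
  i=0: run of 'A' x 6 -> '6A'
  i=6: run of 'B' x 5 -> '5B'
  i=11: run of 'A' x 5 -> '5A'
  i=16: run of 'B' x 6 -> '6B'
  i=22: run of 'A' x 10 -> '10A'

RLE = 6A5B5A6B10A


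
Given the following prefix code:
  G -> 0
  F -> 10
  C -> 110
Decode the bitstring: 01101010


Decoding step by step:
Bits 0 -> G
Bits 110 -> C
Bits 10 -> F
Bits 10 -> F


Decoded message: GCFF


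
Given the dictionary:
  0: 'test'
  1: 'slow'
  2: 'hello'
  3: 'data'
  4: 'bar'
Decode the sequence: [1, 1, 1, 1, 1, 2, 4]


Look up each index in the dictionary:
  1 -> 'slow'
  1 -> 'slow'
  1 -> 'slow'
  1 -> 'slow'
  1 -> 'slow'
  2 -> 'hello'
  4 -> 'bar'

Decoded: "slow slow slow slow slow hello bar"


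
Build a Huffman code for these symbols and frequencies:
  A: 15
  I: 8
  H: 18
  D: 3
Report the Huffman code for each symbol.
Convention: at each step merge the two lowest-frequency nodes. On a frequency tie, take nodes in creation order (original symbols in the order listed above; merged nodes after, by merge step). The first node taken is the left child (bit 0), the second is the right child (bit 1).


Huffman tree construction:
Step 1: Merge D(3) + I(8) = 11
Step 2: Merge (D+I)(11) + A(15) = 26
Step 3: Merge H(18) + ((D+I)+A)(26) = 44
Read each symbol's code off the tree from the root (left child = 0, right child = 1).

Codes:
  A: 11 (length 2)
  I: 101 (length 3)
  H: 0 (length 1)
  D: 100 (length 3)
Average code length: 81/44 = 1.8409 bits/symbol


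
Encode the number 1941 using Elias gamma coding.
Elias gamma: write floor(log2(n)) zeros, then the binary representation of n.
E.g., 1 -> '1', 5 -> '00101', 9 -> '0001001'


num_bits = floor(log2(1941)) + 1 = 11
leading_zeros = num_bits - 1 = 10
binary(1941) = 11110010101

Elias gamma(1941) = '0000000000' + '11110010101' = 000000000011110010101 (21 bits)


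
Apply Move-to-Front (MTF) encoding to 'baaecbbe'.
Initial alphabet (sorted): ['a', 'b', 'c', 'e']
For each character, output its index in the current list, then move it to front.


MTF encoding:
'b': index 1 in ['a', 'b', 'c', 'e'] -> ['b', 'a', 'c', 'e']
'a': index 1 in ['b', 'a', 'c', 'e'] -> ['a', 'b', 'c', 'e']
'a': index 0 in ['a', 'b', 'c', 'e'] -> ['a', 'b', 'c', 'e']
'e': index 3 in ['a', 'b', 'c', 'e'] -> ['e', 'a', 'b', 'c']
'c': index 3 in ['e', 'a', 'b', 'c'] -> ['c', 'e', 'a', 'b']
'b': index 3 in ['c', 'e', 'a', 'b'] -> ['b', 'c', 'e', 'a']
'b': index 0 in ['b', 'c', 'e', 'a'] -> ['b', 'c', 'e', 'a']
'e': index 2 in ['b', 'c', 'e', 'a'] -> ['e', 'b', 'c', 'a']


Output: [1, 1, 0, 3, 3, 3, 0, 2]


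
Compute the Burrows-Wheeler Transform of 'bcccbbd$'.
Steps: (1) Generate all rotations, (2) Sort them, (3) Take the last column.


Rotations (sorted):
  0: $bcccbbd -> last char: d
  1: bbd$bccc -> last char: c
  2: bcccbbd$ -> last char: $
  3: bd$bcccb -> last char: b
  4: cbbd$bcc -> last char: c
  5: ccbbd$bc -> last char: c
  6: cccbbd$b -> last char: b
  7: d$bcccbb -> last char: b


BWT = dc$bccbb


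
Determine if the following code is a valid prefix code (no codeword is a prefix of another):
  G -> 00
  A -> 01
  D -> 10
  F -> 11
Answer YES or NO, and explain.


Checking each pair (does one codeword prefix another?):
  G='00' vs A='01': no prefix
  G='00' vs D='10': no prefix
  G='00' vs F='11': no prefix
  A='01' vs G='00': no prefix
  A='01' vs D='10': no prefix
  A='01' vs F='11': no prefix
  D='10' vs G='00': no prefix
  D='10' vs A='01': no prefix
  D='10' vs F='11': no prefix
  F='11' vs G='00': no prefix
  F='11' vs A='01': no prefix
  F='11' vs D='10': no prefix
No violation found over all pairs.

YES -- this is a valid prefix code. No codeword is a prefix of any other codeword.


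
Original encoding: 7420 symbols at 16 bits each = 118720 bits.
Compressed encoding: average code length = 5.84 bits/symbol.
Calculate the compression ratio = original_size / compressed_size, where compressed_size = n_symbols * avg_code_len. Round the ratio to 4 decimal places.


original_size = n_symbols * orig_bits = 7420 * 16 = 118720 bits
compressed_size = n_symbols * avg_code_len = 7420 * 5.84 = 43332.8 bits
ratio = original_size / compressed_size = 118720 / 43332.8 = 2.7397

Compression ratio = 2.7397


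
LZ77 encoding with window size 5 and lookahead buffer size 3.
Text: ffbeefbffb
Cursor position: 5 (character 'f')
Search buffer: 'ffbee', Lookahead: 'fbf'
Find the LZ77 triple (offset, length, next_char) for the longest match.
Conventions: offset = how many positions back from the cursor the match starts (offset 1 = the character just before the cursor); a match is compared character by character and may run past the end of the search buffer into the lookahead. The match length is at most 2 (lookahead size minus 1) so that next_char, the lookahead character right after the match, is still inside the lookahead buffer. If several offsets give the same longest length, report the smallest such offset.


Try each offset into the search buffer:
  offset=1 (pos 4, char 'e'): match length 0
  offset=2 (pos 3, char 'e'): match length 0
  offset=3 (pos 2, char 'b'): match length 0
  offset=4 (pos 1, char 'f'): match length 2
  offset=5 (pos 0, char 'f'): match length 1
Longest match has length 2 at offset 4.
next_char = character at position 5 + 2 = 7 -> 'f'

Best match: offset=4, length=2 (matching 'fb' starting at position 1)
LZ77 triple: (4, 2, 'f')


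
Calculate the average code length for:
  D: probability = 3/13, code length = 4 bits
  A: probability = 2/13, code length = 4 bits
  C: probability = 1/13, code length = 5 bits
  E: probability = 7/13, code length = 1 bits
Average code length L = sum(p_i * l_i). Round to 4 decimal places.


Weighted contributions p_i * l_i:
  D: (3/13) * 4 = 12/13
  A: (2/13) * 4 = 8/13
  C: (1/13) * 5 = 5/13
  E: (7/13) * 1 = 7/13
Sum = (12 + 8 + 5 + 7)/13 = 32/13

L = 32/13 = 2.4615 bits/symbol


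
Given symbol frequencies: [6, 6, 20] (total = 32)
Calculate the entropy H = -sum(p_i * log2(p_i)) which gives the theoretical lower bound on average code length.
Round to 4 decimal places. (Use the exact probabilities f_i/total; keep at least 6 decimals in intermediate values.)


Per-symbol terms -p_i * log2(p_i) with p_i = f_i/32:
  p = 6/32 = 0.187500: log2(p) = -2.415037, -p*log2(p) = 0.452820
  p = 6/32 = 0.187500: log2(p) = -2.415037, -p*log2(p) = 0.452820
  p = 20/32 = 0.625000: log2(p) = -0.678072, -p*log2(p) = 0.423795
H = 0.452820 + 0.452820 + 0.423795 = 1.329435

H = 1.3294 bits/symbol


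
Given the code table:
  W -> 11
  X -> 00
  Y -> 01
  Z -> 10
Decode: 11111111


Decoding:
11 -> W
11 -> W
11 -> W
11 -> W


Result: WWWW


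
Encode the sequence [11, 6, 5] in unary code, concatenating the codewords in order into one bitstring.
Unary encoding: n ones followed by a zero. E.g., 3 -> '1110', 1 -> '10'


Encode each number as n ones followed by a terminating 0:
  11 -> 111111111110 (12 bits)
  6 -> 1111110 (7 bits)
  5 -> 111110 (6 bits)
Total length = 12 + 7 + 6 = 25 bits.

Unary([11, 6, 5]) = 1111111111101111110111110 (25 bits)


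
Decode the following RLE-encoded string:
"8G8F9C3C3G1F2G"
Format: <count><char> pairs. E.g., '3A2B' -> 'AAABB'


Expanding each <count><char> pair:
  8G -> 'GGGGGGGG'
  8F -> 'FFFFFFFF'
  9C -> 'CCCCCCCCC'
  3C -> 'CCC'
  3G -> 'GGG'
  1F -> 'F'
  2G -> 'GG'

Decoded = GGGGGGGGFFFFFFFFCCCCCCCCCCCCGGGFGG


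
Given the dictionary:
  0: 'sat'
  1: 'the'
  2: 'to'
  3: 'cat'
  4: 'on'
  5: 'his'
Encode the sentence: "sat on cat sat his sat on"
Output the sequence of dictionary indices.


Look up each word in the dictionary:
  'sat' -> 0
  'on' -> 4
  'cat' -> 3
  'sat' -> 0
  'his' -> 5
  'sat' -> 0
  'on' -> 4

Encoded: [0, 4, 3, 0, 5, 0, 4]


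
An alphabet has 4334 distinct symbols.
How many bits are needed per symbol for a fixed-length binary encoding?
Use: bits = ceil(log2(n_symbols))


log2(4334) = 12.0815
Bracket: 2^12 = 4096 < 4334 <= 2^13 = 8192
So ceil(log2(4334)) = 13

bits = ceil(log2(4334)) = ceil(12.0815) = 13 bits


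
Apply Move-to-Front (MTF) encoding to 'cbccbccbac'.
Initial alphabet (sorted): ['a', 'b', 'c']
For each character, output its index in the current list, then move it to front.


MTF encoding:
'c': index 2 in ['a', 'b', 'c'] -> ['c', 'a', 'b']
'b': index 2 in ['c', 'a', 'b'] -> ['b', 'c', 'a']
'c': index 1 in ['b', 'c', 'a'] -> ['c', 'b', 'a']
'c': index 0 in ['c', 'b', 'a'] -> ['c', 'b', 'a']
'b': index 1 in ['c', 'b', 'a'] -> ['b', 'c', 'a']
'c': index 1 in ['b', 'c', 'a'] -> ['c', 'b', 'a']
'c': index 0 in ['c', 'b', 'a'] -> ['c', 'b', 'a']
'b': index 1 in ['c', 'b', 'a'] -> ['b', 'c', 'a']
'a': index 2 in ['b', 'c', 'a'] -> ['a', 'b', 'c']
'c': index 2 in ['a', 'b', 'c'] -> ['c', 'a', 'b']


Output: [2, 2, 1, 0, 1, 1, 0, 1, 2, 2]


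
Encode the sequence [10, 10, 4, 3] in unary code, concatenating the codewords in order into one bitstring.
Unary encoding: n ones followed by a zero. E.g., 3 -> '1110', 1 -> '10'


Encode each number as n ones followed by a terminating 0:
  10 -> 11111111110 (11 bits)
  10 -> 11111111110 (11 bits)
  4 -> 11110 (5 bits)
  3 -> 1110 (4 bits)
Total length = 11 + 11 + 5 + 4 = 31 bits.

Unary([10, 10, 4, 3]) = 1111111111011111111110111101110 (31 bits)


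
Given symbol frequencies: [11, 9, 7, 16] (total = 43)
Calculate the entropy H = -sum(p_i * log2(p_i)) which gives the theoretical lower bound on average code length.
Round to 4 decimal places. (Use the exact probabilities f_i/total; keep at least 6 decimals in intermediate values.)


Per-symbol terms -p_i * log2(p_i) with p_i = f_i/43:
  p = 11/43 = 0.255814: log2(p) = -1.966833, -p*log2(p) = 0.503143
  p = 9/43 = 0.209302: log2(p) = -2.256340, -p*log2(p) = 0.472257
  p = 7/43 = 0.162791: log2(p) = -2.618910, -p*log2(p) = 0.426334
  p = 16/43 = 0.372093: log2(p) = -1.426265, -p*log2(p) = 0.530703
H = 0.503143 + 0.472257 + 0.426334 + 0.530703 = 1.932437

H = 1.9324 bits/symbol


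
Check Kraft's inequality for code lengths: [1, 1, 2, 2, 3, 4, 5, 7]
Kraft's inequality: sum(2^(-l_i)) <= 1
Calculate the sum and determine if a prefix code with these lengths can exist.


Sum = 2^(-1) + 2^(-1) + 2^(-2) + 2^(-2) + 2^(-3) + 2^(-4) + 2^(-5) + 2^(-7)
    = 0.5 + 0.5 + 0.25 + 0.25 + 0.125 + 0.0625 + 0.03125 + 0.0078125
    = 221/128 = 1.7265625
Since 1.7265625 > 1, Kraft's inequality is NOT satisfied.
A prefix code with these lengths CANNOT exist.

Kraft sum = 1.7265625. Not satisfied.


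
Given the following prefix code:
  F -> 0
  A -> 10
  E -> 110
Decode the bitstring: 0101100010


Decoding step by step:
Bits 0 -> F
Bits 10 -> A
Bits 110 -> E
Bits 0 -> F
Bits 0 -> F
Bits 10 -> A


Decoded message: FAEFFA


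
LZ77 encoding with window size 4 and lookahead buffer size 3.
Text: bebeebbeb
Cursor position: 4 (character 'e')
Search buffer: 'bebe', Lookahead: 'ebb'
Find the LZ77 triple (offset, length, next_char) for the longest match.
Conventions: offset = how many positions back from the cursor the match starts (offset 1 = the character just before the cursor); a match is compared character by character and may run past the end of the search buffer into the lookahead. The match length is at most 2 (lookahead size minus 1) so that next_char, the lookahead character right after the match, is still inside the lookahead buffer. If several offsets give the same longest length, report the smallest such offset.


Try each offset into the search buffer:
  offset=1 (pos 3, char 'e'): match length 1
  offset=2 (pos 2, char 'b'): match length 0
  offset=3 (pos 1, char 'e'): match length 2
  offset=4 (pos 0, char 'b'): match length 0
Longest match has length 2 at offset 3.
next_char = character at position 4 + 2 = 6 -> 'b'

Best match: offset=3, length=2 (matching 'eb' starting at position 1)
LZ77 triple: (3, 2, 'b')


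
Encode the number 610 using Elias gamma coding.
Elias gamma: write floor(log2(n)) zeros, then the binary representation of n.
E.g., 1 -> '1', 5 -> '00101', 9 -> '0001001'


num_bits = floor(log2(610)) + 1 = 10
leading_zeros = num_bits - 1 = 9
binary(610) = 1001100010

Elias gamma(610) = '000000000' + '1001100010' = 0000000001001100010 (19 bits)


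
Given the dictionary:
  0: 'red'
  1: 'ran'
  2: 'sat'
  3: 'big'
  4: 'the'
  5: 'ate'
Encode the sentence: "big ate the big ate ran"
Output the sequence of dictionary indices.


Look up each word in the dictionary:
  'big' -> 3
  'ate' -> 5
  'the' -> 4
  'big' -> 3
  'ate' -> 5
  'ran' -> 1

Encoded: [3, 5, 4, 3, 5, 1]


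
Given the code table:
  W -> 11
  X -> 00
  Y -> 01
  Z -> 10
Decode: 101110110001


Decoding:
10 -> Z
11 -> W
10 -> Z
11 -> W
00 -> X
01 -> Y


Result: ZWZWXY


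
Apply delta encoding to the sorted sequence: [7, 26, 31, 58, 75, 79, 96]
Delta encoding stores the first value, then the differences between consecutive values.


First value: 7
Deltas:
  26 - 7 = 19
  31 - 26 = 5
  58 - 31 = 27
  75 - 58 = 17
  79 - 75 = 4
  96 - 79 = 17


Delta encoded: [7, 19, 5, 27, 17, 4, 17]


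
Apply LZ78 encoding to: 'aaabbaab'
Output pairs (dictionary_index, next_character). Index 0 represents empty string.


LZ78 encoding steps:
Dictionary: {0: ''}
Step 1: w='' (idx 0), next='a' -> output (0, 'a'), add 'a' as idx 1
Step 2: w='a' (idx 1), next='a' -> output (1, 'a'), add 'aa' as idx 2
Step 3: w='' (idx 0), next='b' -> output (0, 'b'), add 'b' as idx 3
Step 4: w='b' (idx 3), next='a' -> output (3, 'a'), add 'ba' as idx 4
Step 5: w='a' (idx 1), next='b' -> output (1, 'b'), add 'ab' as idx 5


Encoded: [(0, 'a'), (1, 'a'), (0, 'b'), (3, 'a'), (1, 'b')]


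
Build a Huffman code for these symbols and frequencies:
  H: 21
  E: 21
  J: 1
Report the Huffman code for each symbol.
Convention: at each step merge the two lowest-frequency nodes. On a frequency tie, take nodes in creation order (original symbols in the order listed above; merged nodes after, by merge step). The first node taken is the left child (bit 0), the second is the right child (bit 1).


Huffman tree construction:
Step 1: Merge J(1) + H(21) = 22
Step 2: Merge E(21) + (J+H)(22) = 43
Read each symbol's code off the tree from the root (left child = 0, right child = 1).

Codes:
  H: 11 (length 2)
  E: 0 (length 1)
  J: 10 (length 2)
Average code length: 65/43 = 1.5116 bits/symbol


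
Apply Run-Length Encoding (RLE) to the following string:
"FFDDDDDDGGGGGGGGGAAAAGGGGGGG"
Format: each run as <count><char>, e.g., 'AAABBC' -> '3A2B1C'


Scanning runs left to right:
  i=0: run of 'F' x 2 -> '2F'
  i=2: run of 'D' x 6 -> '6D'
  i=8: run of 'G' x 9 -> '9G'
  i=17: run of 'A' x 4 -> '4A'
  i=21: run of 'G' x 7 -> '7G'

RLE = 2F6D9G4A7G


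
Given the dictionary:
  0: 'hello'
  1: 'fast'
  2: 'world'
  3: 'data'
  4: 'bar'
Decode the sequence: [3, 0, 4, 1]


Look up each index in the dictionary:
  3 -> 'data'
  0 -> 'hello'
  4 -> 'bar'
  1 -> 'fast'

Decoded: "data hello bar fast"


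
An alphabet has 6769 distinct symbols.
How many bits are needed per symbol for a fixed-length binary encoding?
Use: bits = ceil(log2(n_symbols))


log2(6769) = 12.7247
Bracket: 2^12 = 4096 < 6769 <= 2^13 = 8192
So ceil(log2(6769)) = 13

bits = ceil(log2(6769)) = ceil(12.7247) = 13 bits


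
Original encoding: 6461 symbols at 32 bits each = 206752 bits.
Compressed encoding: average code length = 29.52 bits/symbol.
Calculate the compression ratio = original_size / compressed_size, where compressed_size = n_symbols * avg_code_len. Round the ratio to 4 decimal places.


original_size = n_symbols * orig_bits = 6461 * 32 = 206752 bits
compressed_size = n_symbols * avg_code_len = 6461 * 29.52 = 190728.72 bits
ratio = original_size / compressed_size = 206752 / 190728.72 = 1.084

Compression ratio = 1.084


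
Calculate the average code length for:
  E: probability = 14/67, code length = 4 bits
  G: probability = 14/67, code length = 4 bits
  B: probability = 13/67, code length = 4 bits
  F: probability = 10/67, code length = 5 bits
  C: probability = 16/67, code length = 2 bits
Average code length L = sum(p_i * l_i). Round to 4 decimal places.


Weighted contributions p_i * l_i:
  E: (14/67) * 4 = 56/67
  G: (14/67) * 4 = 56/67
  B: (13/67) * 4 = 52/67
  F: (10/67) * 5 = 50/67
  C: (16/67) * 2 = 32/67
Sum = (56 + 56 + 52 + 50 + 32)/67 = 246/67

L = 246/67 = 3.6716 bits/symbol


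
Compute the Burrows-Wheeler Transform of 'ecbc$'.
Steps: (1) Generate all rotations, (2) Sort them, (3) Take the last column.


Rotations (sorted):
  0: $ecbc -> last char: c
  1: bc$ec -> last char: c
  2: c$ecb -> last char: b
  3: cbc$e -> last char: e
  4: ecbc$ -> last char: $


BWT = ccbe$


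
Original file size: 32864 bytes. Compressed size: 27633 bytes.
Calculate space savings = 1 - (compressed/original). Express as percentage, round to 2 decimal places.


ratio = compressed/original = 27633/32864 = 0.840829
savings = 1 - ratio = 1 - 0.840829 = 0.159171
as a percentage: 0.159171 * 100 = 15.92%

Space savings = 1 - 27633/32864 = 15.92%


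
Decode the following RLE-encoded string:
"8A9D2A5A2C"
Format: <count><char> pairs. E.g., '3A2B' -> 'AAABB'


Expanding each <count><char> pair:
  8A -> 'AAAAAAAA'
  9D -> 'DDDDDDDDD'
  2A -> 'AA'
  5A -> 'AAAAA'
  2C -> 'CC'

Decoded = AAAAAAAADDDDDDDDDAAAAAAACC


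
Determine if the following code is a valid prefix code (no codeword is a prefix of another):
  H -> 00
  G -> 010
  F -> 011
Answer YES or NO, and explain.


Checking each pair (does one codeword prefix another?):
  H='00' vs G='010': no prefix
  H='00' vs F='011': no prefix
  G='010' vs H='00': no prefix
  G='010' vs F='011': no prefix
  F='011' vs H='00': no prefix
  F='011' vs G='010': no prefix
No violation found over all pairs.

YES -- this is a valid prefix code. No codeword is a prefix of any other codeword.


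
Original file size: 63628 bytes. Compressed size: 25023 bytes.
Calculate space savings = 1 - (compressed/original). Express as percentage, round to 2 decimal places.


ratio = compressed/original = 25023/63628 = 0.39327
savings = 1 - ratio = 1 - 0.39327 = 0.60673
as a percentage: 0.60673 * 100 = 60.67%

Space savings = 1 - 25023/63628 = 60.67%


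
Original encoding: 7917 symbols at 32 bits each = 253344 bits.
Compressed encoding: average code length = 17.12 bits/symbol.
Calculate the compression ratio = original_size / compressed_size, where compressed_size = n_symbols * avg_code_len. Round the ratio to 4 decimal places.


original_size = n_symbols * orig_bits = 7917 * 32 = 253344 bits
compressed_size = n_symbols * avg_code_len = 7917 * 17.12 = 135539.04 bits
ratio = original_size / compressed_size = 253344 / 135539.04 = 1.8692

Compression ratio = 1.8692


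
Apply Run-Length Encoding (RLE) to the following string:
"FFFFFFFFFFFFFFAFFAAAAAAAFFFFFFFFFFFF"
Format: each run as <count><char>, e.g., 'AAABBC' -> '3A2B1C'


Scanning runs left to right:
  i=0: run of 'F' x 14 -> '14F'
  i=14: run of 'A' x 1 -> '1A'
  i=15: run of 'F' x 2 -> '2F'
  i=17: run of 'A' x 7 -> '7A'
  i=24: run of 'F' x 12 -> '12F'

RLE = 14F1A2F7A12F


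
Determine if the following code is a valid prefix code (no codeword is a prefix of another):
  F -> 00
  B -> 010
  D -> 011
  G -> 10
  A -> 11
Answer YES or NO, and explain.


Checking each pair (does one codeword prefix another?):
  F='00' vs B='010': no prefix
  F='00' vs D='011': no prefix
  F='00' vs G='10': no prefix
  F='00' vs A='11': no prefix
  B='010' vs F='00': no prefix
  B='010' vs D='011': no prefix
  B='010' vs G='10': no prefix
  B='010' vs A='11': no prefix
  D='011' vs F='00': no prefix
  D='011' vs B='010': no prefix
  D='011' vs G='10': no prefix
  D='011' vs A='11': no prefix
  G='10' vs F='00': no prefix
  G='10' vs B='010': no prefix
  G='10' vs D='011': no prefix
  G='10' vs A='11': no prefix
  A='11' vs F='00': no prefix
  A='11' vs B='010': no prefix
  A='11' vs D='011': no prefix
  A='11' vs G='10': no prefix
No violation found over all pairs.

YES -- this is a valid prefix code. No codeword is a prefix of any other codeword.


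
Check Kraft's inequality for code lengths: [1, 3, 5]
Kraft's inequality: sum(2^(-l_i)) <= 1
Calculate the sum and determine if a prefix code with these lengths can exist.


Sum = 2^(-1) + 2^(-3) + 2^(-5)
    = 0.5 + 0.125 + 0.03125
    = 21/32 = 0.65625
Since 0.65625 <= 1, Kraft's inequality IS satisfied.
A prefix code with these lengths CAN exist.

Kraft sum = 0.65625. Satisfied.


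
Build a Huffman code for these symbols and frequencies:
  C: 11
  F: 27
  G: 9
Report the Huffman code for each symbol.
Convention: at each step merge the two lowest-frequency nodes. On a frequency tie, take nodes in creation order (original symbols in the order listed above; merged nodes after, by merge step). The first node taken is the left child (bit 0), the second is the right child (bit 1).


Huffman tree construction:
Step 1: Merge G(9) + C(11) = 20
Step 2: Merge (G+C)(20) + F(27) = 47
Read each symbol's code off the tree from the root (left child = 0, right child = 1).

Codes:
  C: 01 (length 2)
  F: 1 (length 1)
  G: 00 (length 2)
Average code length: 67/47 = 1.4255 bits/symbol


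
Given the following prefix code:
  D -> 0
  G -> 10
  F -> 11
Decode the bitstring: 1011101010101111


Decoding step by step:
Bits 10 -> G
Bits 11 -> F
Bits 10 -> G
Bits 10 -> G
Bits 10 -> G
Bits 10 -> G
Bits 11 -> F
Bits 11 -> F


Decoded message: GFGGGGFF


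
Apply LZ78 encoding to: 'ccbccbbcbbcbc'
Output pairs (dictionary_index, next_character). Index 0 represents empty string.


LZ78 encoding steps:
Dictionary: {0: ''}
Step 1: w='' (idx 0), next='c' -> output (0, 'c'), add 'c' as idx 1
Step 2: w='c' (idx 1), next='b' -> output (1, 'b'), add 'cb' as idx 2
Step 3: w='c' (idx 1), next='c' -> output (1, 'c'), add 'cc' as idx 3
Step 4: w='' (idx 0), next='b' -> output (0, 'b'), add 'b' as idx 4
Step 5: w='b' (idx 4), next='c' -> output (4, 'c'), add 'bc' as idx 5
Step 6: w='b' (idx 4), next='b' -> output (4, 'b'), add 'bb' as idx 6
Step 7: w='cb' (idx 2), next='c' -> output (2, 'c'), add 'cbc' as idx 7


Encoded: [(0, 'c'), (1, 'b'), (1, 'c'), (0, 'b'), (4, 'c'), (4, 'b'), (2, 'c')]


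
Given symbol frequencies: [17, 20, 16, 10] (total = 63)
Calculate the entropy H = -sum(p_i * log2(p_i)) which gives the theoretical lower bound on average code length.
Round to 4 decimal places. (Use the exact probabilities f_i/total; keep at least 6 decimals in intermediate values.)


Per-symbol terms -p_i * log2(p_i) with p_i = f_i/63:
  p = 17/63 = 0.269841: log2(p) = -1.889817, -p*log2(p) = 0.509951
  p = 20/63 = 0.317460: log2(p) = -1.655352, -p*log2(p) = 0.525509
  p = 16/63 = 0.253968: log2(p) = -1.977280, -p*log2(p) = 0.502166
  p = 10/63 = 0.158730: log2(p) = -2.655352, -p*log2(p) = 0.421484
H = 0.509951 + 0.525509 + 0.502166 + 0.421484 = 1.959110

H = 1.9591 bits/symbol


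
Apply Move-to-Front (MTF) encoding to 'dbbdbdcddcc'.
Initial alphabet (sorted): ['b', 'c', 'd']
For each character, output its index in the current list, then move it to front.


MTF encoding:
'd': index 2 in ['b', 'c', 'd'] -> ['d', 'b', 'c']
'b': index 1 in ['d', 'b', 'c'] -> ['b', 'd', 'c']
'b': index 0 in ['b', 'd', 'c'] -> ['b', 'd', 'c']
'd': index 1 in ['b', 'd', 'c'] -> ['d', 'b', 'c']
'b': index 1 in ['d', 'b', 'c'] -> ['b', 'd', 'c']
'd': index 1 in ['b', 'd', 'c'] -> ['d', 'b', 'c']
'c': index 2 in ['d', 'b', 'c'] -> ['c', 'd', 'b']
'd': index 1 in ['c', 'd', 'b'] -> ['d', 'c', 'b']
'd': index 0 in ['d', 'c', 'b'] -> ['d', 'c', 'b']
'c': index 1 in ['d', 'c', 'b'] -> ['c', 'd', 'b']
'c': index 0 in ['c', 'd', 'b'] -> ['c', 'd', 'b']


Output: [2, 1, 0, 1, 1, 1, 2, 1, 0, 1, 0]


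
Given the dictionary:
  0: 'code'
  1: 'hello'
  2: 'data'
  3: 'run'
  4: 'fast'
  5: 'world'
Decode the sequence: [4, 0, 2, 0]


Look up each index in the dictionary:
  4 -> 'fast'
  0 -> 'code'
  2 -> 'data'
  0 -> 'code'

Decoded: "fast code data code"


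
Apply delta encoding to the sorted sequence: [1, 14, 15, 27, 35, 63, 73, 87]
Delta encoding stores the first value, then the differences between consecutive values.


First value: 1
Deltas:
  14 - 1 = 13
  15 - 14 = 1
  27 - 15 = 12
  35 - 27 = 8
  63 - 35 = 28
  73 - 63 = 10
  87 - 73 = 14


Delta encoded: [1, 13, 1, 12, 8, 28, 10, 14]


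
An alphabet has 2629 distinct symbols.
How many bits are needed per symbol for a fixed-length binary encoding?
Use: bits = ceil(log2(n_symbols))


log2(2629) = 11.3603
Bracket: 2^11 = 2048 < 2629 <= 2^12 = 4096
So ceil(log2(2629)) = 12

bits = ceil(log2(2629)) = ceil(11.3603) = 12 bits


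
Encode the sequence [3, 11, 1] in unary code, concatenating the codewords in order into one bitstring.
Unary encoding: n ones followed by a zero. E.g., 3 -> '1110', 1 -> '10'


Encode each number as n ones followed by a terminating 0:
  3 -> 1110 (4 bits)
  11 -> 111111111110 (12 bits)
  1 -> 10 (2 bits)
Total length = 4 + 12 + 2 = 18 bits.

Unary([3, 11, 1]) = 111011111111111010 (18 bits)


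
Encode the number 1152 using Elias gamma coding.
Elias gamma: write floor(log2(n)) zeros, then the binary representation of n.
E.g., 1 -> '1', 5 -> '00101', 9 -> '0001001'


num_bits = floor(log2(1152)) + 1 = 11
leading_zeros = num_bits - 1 = 10
binary(1152) = 10010000000

Elias gamma(1152) = '0000000000' + '10010000000' = 000000000010010000000 (21 bits)


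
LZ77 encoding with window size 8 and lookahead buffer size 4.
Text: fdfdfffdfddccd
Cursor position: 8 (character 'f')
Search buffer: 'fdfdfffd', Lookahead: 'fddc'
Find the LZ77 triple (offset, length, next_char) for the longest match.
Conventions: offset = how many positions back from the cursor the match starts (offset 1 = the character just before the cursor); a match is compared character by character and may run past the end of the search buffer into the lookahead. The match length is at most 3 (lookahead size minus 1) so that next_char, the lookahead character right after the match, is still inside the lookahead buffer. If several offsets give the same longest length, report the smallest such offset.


Try each offset into the search buffer:
  offset=1 (pos 7, char 'd'): match length 0
  offset=2 (pos 6, char 'f'): match length 2
  offset=3 (pos 5, char 'f'): match length 1
  offset=4 (pos 4, char 'f'): match length 1
  offset=5 (pos 3, char 'd'): match length 0
  offset=6 (pos 2, char 'f'): match length 2
  offset=7 (pos 1, char 'd'): match length 0
  offset=8 (pos 0, char 'f'): match length 2
Longest match has length 2, found at offsets 2, 6, 8; take the smallest, offset 2.
next_char = character at position 8 + 2 = 10 -> 'd'

Best match: offset=2, length=2 (matching 'fd' starting at position 6)
LZ77 triple: (2, 2, 'd')


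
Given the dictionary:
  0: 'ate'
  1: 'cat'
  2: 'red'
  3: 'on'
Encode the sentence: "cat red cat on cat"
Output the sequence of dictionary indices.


Look up each word in the dictionary:
  'cat' -> 1
  'red' -> 2
  'cat' -> 1
  'on' -> 3
  'cat' -> 1

Encoded: [1, 2, 1, 3, 1]


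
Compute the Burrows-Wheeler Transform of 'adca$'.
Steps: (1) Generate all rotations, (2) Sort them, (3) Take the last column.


Rotations (sorted):
  0: $adca -> last char: a
  1: a$adc -> last char: c
  2: adca$ -> last char: $
  3: ca$ad -> last char: d
  4: dca$a -> last char: a


BWT = ac$da
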